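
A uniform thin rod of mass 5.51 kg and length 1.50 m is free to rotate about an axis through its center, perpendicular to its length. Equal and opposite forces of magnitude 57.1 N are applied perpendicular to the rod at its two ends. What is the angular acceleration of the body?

α ≈ 82.9 rad/s²

I = (1/12)ML² = (1/12)(5.51)(1.50)² = 1.033 kg·m².
The couple gives τ = F·(L/2) + F·(L/2) = F L = (57.1)(1.50) = 85.65 N·m.
Newton's second law for rotation, τ = Iα, gives α = τ/I = 85.65/1.033 = 82.90 rad/s².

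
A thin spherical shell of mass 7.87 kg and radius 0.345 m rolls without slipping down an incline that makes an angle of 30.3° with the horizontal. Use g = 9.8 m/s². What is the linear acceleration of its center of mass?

Translation along the incline: Mg sinθ − f = Ma.
Rotation about the center: fR = Iα with I = (2/3)MR². No-slip gives a = αR, so f = (I/R²)a = (2/3)M a.
Substituting: Mg sinθ = (1 + 0.6667)Ma, so a = g sinθ/(1 + 0.6667) = (9.8) sin 30.3° / 1.667 = 2.967 m/s².

a ≈ 2.97 m/s²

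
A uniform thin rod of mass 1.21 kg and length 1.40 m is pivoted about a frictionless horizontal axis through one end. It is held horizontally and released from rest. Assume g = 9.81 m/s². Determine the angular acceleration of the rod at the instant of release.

α ≈ 10.5 rad/s²

About the pivot, I = (1/3)ML² = (1/3)(1.21)(1.40)² = 0.7905 kg·m².
The weight acts at the center, a distance L/2 = 0.7000 m from the pivot; τ = Mg(L/2) = 8.309 N·m.
α = τ/I = 8.309/0.7905 = 10.51 rad/s².
(Equivalently α = (3g/(2L)) = 10.51 rad/s².)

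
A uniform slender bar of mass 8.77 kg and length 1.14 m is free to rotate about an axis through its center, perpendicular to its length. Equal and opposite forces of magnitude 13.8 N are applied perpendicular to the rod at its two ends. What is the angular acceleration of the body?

α ≈ 16.6 rad/s²

I = (1/12)ML² = (1/12)(8.77)(1.14)² = 0.9498 kg·m².
The couple gives τ = F·(L/2) + F·(L/2) = F L = (13.8)(1.14) = 15.73 N·m.
Newton's second law for rotation, τ = Iα, gives α = τ/I = 15.73/0.9498 = 16.56 rad/s².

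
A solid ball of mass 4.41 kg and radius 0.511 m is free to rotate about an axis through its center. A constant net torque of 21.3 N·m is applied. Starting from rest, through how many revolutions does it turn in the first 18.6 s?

I = (2/5)MR² = (2/5)(4.41)(0.511)² = 0.4606 kg·m².
α = τ/I = 21.3/0.4606 = 46.24 rad/s².
θ = ½αt² = ½(46.24)(18.6)² = 7999 rad.
Revolutions = θ/(2π) = 1273.

≈ 1270 revolutions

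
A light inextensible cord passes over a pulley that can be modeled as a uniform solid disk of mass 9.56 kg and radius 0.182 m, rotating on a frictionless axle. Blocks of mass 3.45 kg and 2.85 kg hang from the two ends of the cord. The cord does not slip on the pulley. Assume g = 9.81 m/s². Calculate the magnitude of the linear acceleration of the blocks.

I = ½MR² = (1/2)(9.56)(0.182)² = 0.1583 kg·m².
Heavier block: m₁g − T₁ = m₁a. Lighter block: T₂ − m₂g = m₂a.
Pulley: (T₁ − T₂)R = Iα = I(a/R), so T₁ − T₂ = (I/R²)a = (1/2)M_p a = 4.780·a.
Adding the three: (m₁ − m₂)g = (m₁ + m₂ + 4.780)a, so a = (3.45 − 2.85)(9.81)/(3.45 + 2.85 + 4.780) = 0.5312 m/s².

a ≈ 0.531 m/s²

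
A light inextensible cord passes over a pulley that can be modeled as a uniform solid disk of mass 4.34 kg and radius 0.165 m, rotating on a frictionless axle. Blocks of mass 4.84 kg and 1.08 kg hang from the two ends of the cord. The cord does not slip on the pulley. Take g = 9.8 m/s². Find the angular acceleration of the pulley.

α ≈ 27.6 rad/s²

I = ½MR² = (1/2)(4.34)(0.165)² = 0.05908 kg·m².
Heavier block: m₁g − T₁ = m₁a. Lighter block: T₂ − m₂g = m₂a.
Pulley: (T₁ − T₂)R = Iα = I(a/R), so T₁ − T₂ = (I/R²)a = (1/2)M_p a = 2.170·a.
Adding the three: (m₁ − m₂)g = (m₁ + m₂ + 2.170)a, so a = (4.84 − 1.08)(9.8)/(4.84 + 1.08 + 2.170) = 4.555 m/s².
α = a/R = 4.555/0.165 = 27.60 rad/s².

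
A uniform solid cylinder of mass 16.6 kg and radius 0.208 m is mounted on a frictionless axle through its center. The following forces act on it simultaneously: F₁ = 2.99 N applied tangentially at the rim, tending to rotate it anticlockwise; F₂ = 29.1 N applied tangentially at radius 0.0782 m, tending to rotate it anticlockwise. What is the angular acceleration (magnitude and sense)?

I = ½MR² = (1/2)(16.6)(0.208)² = 0.3591 kg·m².
Taking anticlockwise as positive: τ₁ = +(2.99)(0.208) = +0.6219 N·m; τ₂ = +(29.1)(0.0782) = +2.276 N·m.
Net torque τ = 2.898 N·m.
α = τ/I = 2.898/0.3591 = 8.069 rad/s².

α ≈ 8.07 rad/s², anticlockwise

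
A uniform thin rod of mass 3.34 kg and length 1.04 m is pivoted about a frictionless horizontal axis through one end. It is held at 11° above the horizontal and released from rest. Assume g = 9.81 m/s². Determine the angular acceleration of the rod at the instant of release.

α ≈ 13.9 rad/s²

About the pivot, I = (1/3)ML² = (1/3)(3.34)(1.04)² = 1.204 kg·m².
The weight acts at the center, a distance L/2 = 0.5200 m from the pivot; τ = Mg(L/2) cos 11° = 16.72 N·m.
α = τ/I = 16.72/1.204 = 13.89 rad/s².
(Equivalently α = (3g/(2L)) cos 11° = 13.89 rad/s².)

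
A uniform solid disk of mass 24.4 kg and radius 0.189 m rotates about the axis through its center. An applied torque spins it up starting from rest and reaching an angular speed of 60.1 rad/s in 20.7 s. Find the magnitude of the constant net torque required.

τ ≈ 1.27 N·m

I = ½MR² = (1/2)(24.4)(0.189)² = 0.4358 kg·m².
α = Δω/Δt = (60.1 − 0)/20.7 = 2.903 rad/s².
τ = Iα = (0.4358)(2.903) = 1.265 N·m.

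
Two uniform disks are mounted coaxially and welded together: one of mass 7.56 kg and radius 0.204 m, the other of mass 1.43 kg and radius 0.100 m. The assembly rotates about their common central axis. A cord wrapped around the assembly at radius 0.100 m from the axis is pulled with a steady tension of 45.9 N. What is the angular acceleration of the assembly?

I = ½M₁R₁² + ½M₂R₂² = ½(7.56)(0.204)² + ½(1.43)(0.100)² = 0.1645 kg·m².
τ = F r = (45.9)(0.100) = 4.590 N·m.
α = τ/I = 4.590/0.1645 = 27.91 rad/s².

α ≈ 27.9 rad/s²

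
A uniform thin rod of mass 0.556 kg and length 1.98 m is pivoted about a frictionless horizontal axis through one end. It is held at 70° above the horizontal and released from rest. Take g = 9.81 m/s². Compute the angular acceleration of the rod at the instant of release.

α ≈ 2.54 rad/s²

About the pivot, I = (1/3)ML² = (1/3)(0.556)(1.98)² = 0.7266 kg·m².
The weight acts at the center, a distance L/2 = 0.9900 m from the pivot; τ = Mg(L/2) cos 70° = 1.847 N·m.
α = τ/I = 1.847/0.7266 = 2.542 rad/s².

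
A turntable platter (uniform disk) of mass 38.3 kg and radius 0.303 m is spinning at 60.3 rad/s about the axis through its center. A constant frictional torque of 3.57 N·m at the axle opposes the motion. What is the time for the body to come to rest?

I = ½MR² = (1/2)(38.3)(0.303)² = 1.758 kg·m².
The net torque has magnitude 3.57 N·m, opposing ω.
|α| = τ/I = 3.570/1.758 = 2.031 rad/s² (deceleration).
0 = ω₀ − |α|t ⇒ t = ω₀/|α| = 60.3/2.031 = 29.70 s.

t ≈ 29.7 s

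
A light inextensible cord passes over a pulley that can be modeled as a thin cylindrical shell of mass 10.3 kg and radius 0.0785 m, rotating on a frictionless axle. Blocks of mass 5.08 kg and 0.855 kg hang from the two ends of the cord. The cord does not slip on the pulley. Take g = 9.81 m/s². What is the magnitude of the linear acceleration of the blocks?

a ≈ 2.55 m/s²

I = MR² = (10.3)(0.0785)² = 0.06347 kg·m².
Heavier block: m₁g − T₁ = m₁a. Lighter block: T₂ − m₂g = m₂a.
Pulley: (T₁ − T₂)R = Iα = I(a/R), so T₁ − T₂ = (I/R²)a = 1·M_p a = 10.30·a.
Adding the three: (m₁ − m₂)g = (m₁ + m₂ + 10.30)a, so a = (5.08 − 0.855)(9.81)/(5.08 + 0.855 + 10.30) = 2.553 m/s².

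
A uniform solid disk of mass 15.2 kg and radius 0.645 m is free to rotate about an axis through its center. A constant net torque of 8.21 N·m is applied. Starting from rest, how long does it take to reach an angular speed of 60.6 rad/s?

I = ½MR² = (1/2)(15.2)(0.645)² = 3.162 kg·m².
α = τ/I = 8.21/3.162 = 2.597 rad/s².
ω = αt ⇒ t = ω/α = 60.6/2.597 = 23.34 s.

t ≈ 23.3 s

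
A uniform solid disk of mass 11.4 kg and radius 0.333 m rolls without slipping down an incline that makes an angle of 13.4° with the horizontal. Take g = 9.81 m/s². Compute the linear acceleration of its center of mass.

a ≈ 1.52 m/s²

Translation along the incline: Mg sinθ − f = Ma.
Rotation about the center: fR = Iα with I = ½MR². No-slip gives a = αR, so f = (I/R²)a = (1/2)M a.
Substituting: Mg sinθ = (1 + 0.5000)Ma, so a = g sinθ/(1 + 0.5000) = (9.81) sin 13.4° / 1.500 = 1.516 m/s².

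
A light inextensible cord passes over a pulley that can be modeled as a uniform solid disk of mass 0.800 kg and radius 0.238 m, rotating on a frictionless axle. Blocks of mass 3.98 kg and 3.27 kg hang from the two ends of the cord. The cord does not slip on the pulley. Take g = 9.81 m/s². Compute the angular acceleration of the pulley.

I = ½MR² = (1/2)(0.800)(0.238)² = 0.02266 kg·m².
Heavier block: m₁g − T₁ = m₁a. Lighter block: T₂ − m₂g = m₂a.
Pulley: (T₁ − T₂)R = Iα = I(a/R), so T₁ − T₂ = (I/R²)a = (1/2)M_p a = 0.4000·a.
Adding the three: (m₁ − m₂)g = (m₁ + m₂ + 0.4000)a, so a = (3.98 − 3.27)(9.81)/(3.98 + 3.27 + 0.4000) = 0.9105 m/s².
α = a/R = 0.9105/0.238 = 3.826 rad/s².

α ≈ 3.83 rad/s²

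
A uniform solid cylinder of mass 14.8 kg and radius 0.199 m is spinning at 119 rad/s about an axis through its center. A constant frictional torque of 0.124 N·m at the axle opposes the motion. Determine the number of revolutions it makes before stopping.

I = ½MR² = (1/2)(14.8)(0.199)² = 0.2930 kg·m².
The net torque has magnitude 0.124 N·m, opposing ω.
|α| = τ/I = 0.1240/0.2930 = 0.4231 rad/s² (deceleration).
ω² = ω₀² − 2|α|θ with ω = 0 ⇒ θ = ω₀²/(2|α|) = 16730 rad = 2663 rev.

≈ 2660 revolutions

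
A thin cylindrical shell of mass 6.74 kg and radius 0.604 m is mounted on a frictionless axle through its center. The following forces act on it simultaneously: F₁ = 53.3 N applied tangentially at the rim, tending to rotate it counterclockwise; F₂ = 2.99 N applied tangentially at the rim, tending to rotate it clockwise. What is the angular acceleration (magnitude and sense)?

I = MR² = (6.74)(0.604)² = 2.459 kg·m².
Taking counterclockwise as positive: τ₁ = +(53.3)(0.604) = +32.19 N·m; τ₂ = −(2.99)(0.604) = −1.806 N·m.
Net torque τ = 30.39 N·m.
α = τ/I = 30.39/2.459 = 12.36 rad/s².

α ≈ 12.4 rad/s², counterclockwise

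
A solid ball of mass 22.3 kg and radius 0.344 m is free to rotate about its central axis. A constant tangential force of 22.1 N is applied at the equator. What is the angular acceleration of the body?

I = (2/5)MR² = (2/5)(22.3)(0.344)² = 1.056 kg·m².
τ = F R = (22.1)(0.344) = 7.602 N·m.
Newton's second law for rotation, τ = Iα, gives α = τ/I = 7.602/1.056 = 7.202 rad/s².

α ≈ 7.20 rad/s²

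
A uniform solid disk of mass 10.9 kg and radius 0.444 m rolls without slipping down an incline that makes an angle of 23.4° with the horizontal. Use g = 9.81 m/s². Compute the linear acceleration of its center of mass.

Translation along the incline: Mg sinθ − f = Ma.
Rotation about the center: fR = Iα with I = ½MR². No-slip gives a = αR, so f = (I/R²)a = (1/2)M a.
Substituting: Mg sinθ = (1 + 0.5000)Ma, so a = g sinθ/(1 + 0.5000) = (9.81) sin 23.4° / 1.500 = 2.597 m/s².

a ≈ 2.60 m/s²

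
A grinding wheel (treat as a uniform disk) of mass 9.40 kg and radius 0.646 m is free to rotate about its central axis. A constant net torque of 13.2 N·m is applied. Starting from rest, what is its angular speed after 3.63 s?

I = ½MR² = (1/2)(9.40)(0.646)² = 1.961 kg·m².
α = τ/I = 13.2/1.961 = 6.730 rad/s².
ω = ω₀ + αt = 0 + (6.730)(3.63) = 24.43 rad/s.

ω ≈ 24.4 rad/s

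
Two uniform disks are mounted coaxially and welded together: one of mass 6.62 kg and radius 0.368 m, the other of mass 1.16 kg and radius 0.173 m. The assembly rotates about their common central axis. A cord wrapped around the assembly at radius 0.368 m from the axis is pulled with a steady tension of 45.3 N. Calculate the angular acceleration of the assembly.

α ≈ 35.8 rad/s²

I = ½M₁R₁² + ½M₂R₂² = ½(6.62)(0.368)² + ½(1.16)(0.173)² = 0.4656 kg·m².
τ = F r = (45.3)(0.368) = 16.67 N·m.
α = τ/I = 16.67/0.4656 = 35.80 rad/s².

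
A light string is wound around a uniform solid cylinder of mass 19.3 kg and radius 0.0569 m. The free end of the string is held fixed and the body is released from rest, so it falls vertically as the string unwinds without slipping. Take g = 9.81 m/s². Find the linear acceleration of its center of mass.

a ≈ 6.54 m/s²

Translation: Mg − T = Ma. Rotation about the center: TR = Iα with I = ½MR².
With a = αR: T = (I/R²)a = (1/2)M a, so Mg = (1 + 0.5000)Ma.
a = g/(1 + 0.5000) = 9.81/1.500 = 6.540 m/s².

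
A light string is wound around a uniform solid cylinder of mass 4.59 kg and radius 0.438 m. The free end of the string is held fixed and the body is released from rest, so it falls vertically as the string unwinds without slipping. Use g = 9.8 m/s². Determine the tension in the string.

T ≈ 15.0 N

Translation: Mg − T = Ma. Rotation about the center: TR = Iα with I = ½MR².
With a = αR: T = (I/R²)a = (1/2)M a, so Mg = (1 + 0.5000)Ma.
a = g/(1 + 0.5000) = 9.8/1.500 = 6.533 m/s².
T = 0.5000·M·a = (0.5000)(4.59)(6.533) = 14.99 N.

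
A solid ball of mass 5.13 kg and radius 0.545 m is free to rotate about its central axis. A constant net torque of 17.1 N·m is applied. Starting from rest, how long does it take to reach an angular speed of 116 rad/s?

t ≈ 4.13 s

I = (2/5)MR² = (2/5)(5.13)(0.545)² = 0.6095 kg·m².
α = τ/I = 17.1/0.6095 = 28.06 rad/s².
ω = αt ⇒ t = ω/α = 116/28.06 = 4.135 s.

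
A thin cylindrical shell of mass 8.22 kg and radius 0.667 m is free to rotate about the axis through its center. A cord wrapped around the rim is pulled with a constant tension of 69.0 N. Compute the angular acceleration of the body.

α ≈ 12.6 rad/s²

I = MR² = (8.22)(0.667)² = 3.657 kg·m².
τ = F R = (69.0)(0.667) = 46.02 N·m.
From τ = Iα: α = 46.02/3.657 = 12.58 rad/s².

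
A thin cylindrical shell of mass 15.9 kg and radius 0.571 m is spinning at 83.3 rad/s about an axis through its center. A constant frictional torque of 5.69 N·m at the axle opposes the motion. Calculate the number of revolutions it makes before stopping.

I = MR² = (15.9)(0.571)² = 5.184 kg·m².
The net torque has magnitude 5.69 N·m, opposing ω.
|α| = τ/I = 5.690/5.184 = 1.098 rad/s² (deceleration).
ω² = ω₀² − 2|α|θ with ω = 0 ⇒ θ = ω₀²/(2|α|) = 3161 rad = 503.1 rev.

≈ 503 revolutions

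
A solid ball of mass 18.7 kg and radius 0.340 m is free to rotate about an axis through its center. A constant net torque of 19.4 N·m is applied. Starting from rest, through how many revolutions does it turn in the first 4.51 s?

I = (2/5)MR² = (2/5)(18.7)(0.340)² = 0.8647 kg·m².
α = τ/I = 19.4/0.8647 = 22.44 rad/s².
θ = ½αt² = ½(22.44)(4.51)² = 228.2 rad.
Revolutions = θ/(2π) = 36.31.

≈ 36.3 revolutions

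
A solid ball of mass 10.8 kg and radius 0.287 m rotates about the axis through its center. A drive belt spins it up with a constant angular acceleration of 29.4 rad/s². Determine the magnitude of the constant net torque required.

I = (2/5)MR² = (2/5)(10.8)(0.287)² = 0.3558 kg·m².
τ = Iα = (0.3558)(29.40) = 10.46 N·m.

τ ≈ 10.5 N·m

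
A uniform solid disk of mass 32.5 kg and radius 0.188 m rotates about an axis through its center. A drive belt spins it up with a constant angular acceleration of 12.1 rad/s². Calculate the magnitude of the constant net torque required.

I = ½MR² = (1/2)(32.5)(0.188)² = 0.5743 kg·m².
τ = Iα = (0.5743)(12.10) = 6.950 N·m.

τ ≈ 6.95 N·m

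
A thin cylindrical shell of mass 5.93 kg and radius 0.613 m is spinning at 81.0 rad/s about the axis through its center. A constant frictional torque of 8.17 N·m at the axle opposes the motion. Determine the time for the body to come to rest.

t ≈ 22.1 s

I = MR² = (5.93)(0.613)² = 2.228 kg·m².
The net torque has magnitude 8.17 N·m, opposing ω.
|α| = τ/I = 8.170/2.228 = 3.666 rad/s² (deceleration).
0 = ω₀ − |α|t ⇒ t = ω₀/|α| = 81.0/3.666 = 22.09 s.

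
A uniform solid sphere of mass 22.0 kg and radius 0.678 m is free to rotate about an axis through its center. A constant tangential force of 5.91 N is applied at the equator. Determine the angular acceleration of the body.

I = (2/5)MR² = (2/5)(22.0)(0.678)² = 4.045 kg·m².
τ = F R = (5.91)(0.678) = 4.007 N·m.
From τ = Iα: α = 4.007/4.045 = 0.9905 rad/s².

α ≈ 0.991 rad/s²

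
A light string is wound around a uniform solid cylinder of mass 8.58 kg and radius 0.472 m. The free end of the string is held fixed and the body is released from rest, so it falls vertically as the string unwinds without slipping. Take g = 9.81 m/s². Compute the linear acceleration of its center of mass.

a ≈ 6.54 m/s²

Translation: Mg − T = Ma. Rotation about the center: TR = Iα with I = ½MR².
With a = αR: T = (I/R²)a = (1/2)M a, so Mg = (1 + 0.5000)Ma.
a = g/(1 + 0.5000) = 9.81/1.500 = 6.540 m/s².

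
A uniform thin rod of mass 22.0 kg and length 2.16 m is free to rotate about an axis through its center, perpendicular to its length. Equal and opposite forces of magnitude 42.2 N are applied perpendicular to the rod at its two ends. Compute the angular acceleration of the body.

α ≈ 10.7 rad/s²

I = (1/12)ML² = (1/12)(22.0)(2.16)² = 8.554 kg·m².
The couple gives τ = F·(L/2) + F·(L/2) = F L = (42.2)(2.16) = 91.15 N·m.
From τ = Iα: α = 91.15/8.554 = 10.66 rad/s².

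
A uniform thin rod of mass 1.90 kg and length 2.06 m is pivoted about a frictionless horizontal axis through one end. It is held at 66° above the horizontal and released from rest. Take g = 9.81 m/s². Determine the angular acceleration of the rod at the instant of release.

α ≈ 2.91 rad/s²

About the pivot, I = (1/3)ML² = (1/3)(1.90)(2.06)² = 2.688 kg·m².
The weight acts at the center, a distance L/2 = 1.030 m from the pivot; τ = Mg(L/2) cos 66° = 7.809 N·m.
α = τ/I = 7.809/2.688 = 2.905 rad/s².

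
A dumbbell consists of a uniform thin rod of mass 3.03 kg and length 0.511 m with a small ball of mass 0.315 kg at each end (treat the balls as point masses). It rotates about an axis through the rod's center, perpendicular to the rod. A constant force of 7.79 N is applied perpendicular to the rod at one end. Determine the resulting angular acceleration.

I_rod = (1/12)ML² = (1/12)(3.03)(0.511)² = 0.06593 kg·m².
I_balls = 2·m·(L/2)² = 2(0.315)(0.2555)² = 0.04113 kg·m².
Total I = 0.1071 kg·m².
τ = F·(L/2) = (7.79)(0.256) = 1.990 N·m.
α = τ/I = 1.990/0.1071 = 18.59 rad/s².

α ≈ 18.6 rad/s²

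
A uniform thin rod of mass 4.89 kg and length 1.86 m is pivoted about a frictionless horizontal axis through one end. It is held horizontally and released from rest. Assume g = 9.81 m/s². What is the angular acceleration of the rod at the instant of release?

About the pivot, I = (1/3)ML² = (1/3)(4.89)(1.86)² = 5.639 kg·m².
The weight acts at the center, a distance L/2 = 0.9300 m from the pivot; τ = Mg(L/2) = 44.61 N·m.
α = τ/I = 44.61/5.639 = 7.911 rad/s².
(Equivalently α = (3g/(2L)) = 7.911 rad/s².)

α ≈ 7.91 rad/s²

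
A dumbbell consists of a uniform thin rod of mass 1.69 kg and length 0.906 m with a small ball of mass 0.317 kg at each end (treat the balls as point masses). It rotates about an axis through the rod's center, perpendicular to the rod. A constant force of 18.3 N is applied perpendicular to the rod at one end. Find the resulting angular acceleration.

I_rod = (1/12)ML² = (1/12)(1.69)(0.906)² = 0.1156 kg·m².
I_balls = 2·m·(L/2)² = 2(0.317)(0.4530)² = 0.1301 kg·m².
Total I = 0.2457 kg·m².
τ = F·(L/2) = (18.3)(0.453) = 8.290 N·m.
α = τ/I = 8.290/0.2457 = 33.74 rad/s².

α ≈ 33.7 rad/s²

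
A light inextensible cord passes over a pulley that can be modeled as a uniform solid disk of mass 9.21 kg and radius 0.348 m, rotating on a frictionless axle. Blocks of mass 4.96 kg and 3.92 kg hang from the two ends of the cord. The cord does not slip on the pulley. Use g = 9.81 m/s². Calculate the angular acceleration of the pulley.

I = ½MR² = (1/2)(9.21)(0.348)² = 0.5577 kg·m².
Heavier block: m₁g − T₁ = m₁a. Lighter block: T₂ − m₂g = m₂a.
Pulley: (T₁ − T₂)R = Iα = I(a/R), so T₁ − T₂ = (I/R²)a = (1/2)M_p a = 4.605·a.
Adding the three: (m₁ − m₂)g = (m₁ + m₂ + 4.605)a, so a = (4.96 − 3.92)(9.81)/(4.96 + 3.92 + 4.605) = 0.7566 m/s².
α = a/R = 0.7566/0.348 = 2.174 rad/s².

α ≈ 2.17 rad/s²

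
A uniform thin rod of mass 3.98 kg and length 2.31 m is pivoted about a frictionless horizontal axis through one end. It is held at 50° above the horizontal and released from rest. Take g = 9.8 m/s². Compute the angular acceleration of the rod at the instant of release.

α ≈ 4.09 rad/s²

About the pivot, I = (1/3)ML² = (1/3)(3.98)(2.31)² = 7.079 kg·m².
The weight acts at the center, a distance L/2 = 1.155 m from the pivot; τ = Mg(L/2) cos 50° = 28.96 N·m.
α = τ/I = 28.96/7.079 = 4.090 rad/s².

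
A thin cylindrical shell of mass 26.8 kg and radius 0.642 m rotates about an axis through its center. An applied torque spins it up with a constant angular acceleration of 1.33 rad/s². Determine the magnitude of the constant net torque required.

I = MR² = (26.8)(0.642)² = 11.05 kg·m².
τ = Iα = (11.05)(1.330) = 14.69 N·m.

τ ≈ 14.7 N·m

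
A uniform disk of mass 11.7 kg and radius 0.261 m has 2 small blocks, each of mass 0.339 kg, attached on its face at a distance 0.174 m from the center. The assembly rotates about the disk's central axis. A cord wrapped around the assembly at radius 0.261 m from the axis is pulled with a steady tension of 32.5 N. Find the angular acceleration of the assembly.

α ≈ 20.2 rad/s²

I_disk = ½MR² = ½(11.7)(0.261)² = 0.3985 kg·m².
I_blocks = 2·m·r² = 2(0.339)(0.174)² = 0.02053 kg·m².
Total I = 0.4190 kg·m².
τ = F r = (32.5)(0.261) = 8.482 N·m.
α = τ/I = 8.482/0.4190 = 20.24 rad/s².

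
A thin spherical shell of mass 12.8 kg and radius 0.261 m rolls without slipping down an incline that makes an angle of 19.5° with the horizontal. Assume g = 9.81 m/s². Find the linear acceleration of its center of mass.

Translation along the incline: Mg sinθ − f = Ma.
Rotation about the center: fR = Iα with I = (2/3)MR². No-slip gives a = αR, so f = (I/R²)a = (2/3)M a.
Substituting: Mg sinθ = (1 + 0.6667)Ma, so a = g sinθ/(1 + 0.6667) = (9.81) sin 19.5° / 1.667 = 1.965 m/s².

a ≈ 1.96 m/s²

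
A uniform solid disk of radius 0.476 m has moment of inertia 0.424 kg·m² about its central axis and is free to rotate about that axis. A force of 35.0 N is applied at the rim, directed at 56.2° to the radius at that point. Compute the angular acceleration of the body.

α ≈ 32.7 rad/s²

Only the tangential component produces torque: τ = F R sinθ = (35.0)(0.476) sin 56.2° = 13.84 N·m.
Newton's second law for rotation, τ = Iα, gives α = τ/I = 13.84/0.4240 = 32.65 rad/s².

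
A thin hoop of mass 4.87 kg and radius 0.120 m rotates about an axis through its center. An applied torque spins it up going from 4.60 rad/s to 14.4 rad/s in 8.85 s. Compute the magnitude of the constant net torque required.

I = MR² = (4.87)(0.120)² = 0.07013 kg·m².
α = Δω/Δt = (14.4 − 4.60)/8.85 = 1.107 rad/s².
τ = Iα = (0.07013)(1.107) = 0.07766 N·m.

τ ≈ 0.0777 N·m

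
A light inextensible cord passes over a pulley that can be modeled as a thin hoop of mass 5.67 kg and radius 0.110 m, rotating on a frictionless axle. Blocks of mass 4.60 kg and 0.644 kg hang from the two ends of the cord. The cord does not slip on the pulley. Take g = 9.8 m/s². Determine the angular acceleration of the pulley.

α ≈ 32.3 rad/s²

I = MR² = (5.67)(0.110)² = 0.06861 kg·m².
Heavier block: m₁g − T₁ = m₁a. Lighter block: T₂ − m₂g = m₂a.
Pulley: (T₁ − T₂)R = Iα = I(a/R), so T₁ − T₂ = (I/R²)a = 1·M_p a = 5.670·a.
Adding the three: (m₁ − m₂)g = (m₁ + m₂ + 5.670)a, so a = (4.60 − 0.644)(9.8)/(4.60 + 0.644 + 5.670) = 3.552 m/s².
α = a/R = 3.552/0.110 = 32.29 rad/s².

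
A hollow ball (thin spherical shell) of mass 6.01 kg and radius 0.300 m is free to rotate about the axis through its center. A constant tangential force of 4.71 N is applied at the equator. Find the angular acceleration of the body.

α ≈ 3.92 rad/s²

I = (2/3)MR² = (2/3)(6.01)(0.300)² = 0.3606 kg·m².
τ = F R = (4.71)(0.300) = 1.413 N·m.
Newton's second law for rotation, τ = Iα, gives α = τ/I = 1.413/0.3606 = 3.918 rad/s².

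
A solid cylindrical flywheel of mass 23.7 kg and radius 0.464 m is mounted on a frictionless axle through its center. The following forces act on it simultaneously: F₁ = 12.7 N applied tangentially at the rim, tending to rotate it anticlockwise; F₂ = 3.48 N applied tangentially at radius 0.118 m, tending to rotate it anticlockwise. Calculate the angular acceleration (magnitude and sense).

I = ½MR² = (1/2)(23.7)(0.464)² = 2.551 kg·m².
Taking anticlockwise as positive: τ₁ = +(12.7)(0.464) = +5.893 N·m; τ₂ = +(3.48)(0.118) = +0.4106 N·m.
Net torque τ = 6.303 N·m.
α = τ/I = 6.303/2.551 = 2.471 rad/s².

α ≈ 2.47 rad/s², anticlockwise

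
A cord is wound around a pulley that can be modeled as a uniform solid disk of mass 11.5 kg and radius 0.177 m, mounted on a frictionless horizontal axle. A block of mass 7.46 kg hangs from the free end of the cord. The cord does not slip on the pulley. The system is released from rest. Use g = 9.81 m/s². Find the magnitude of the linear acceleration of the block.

a ≈ 5.54 m/s²

I = ½MR² = (1/2)(11.5)(0.177)² = 0.1801 kg·m².
Block: mg − T = ma. Pulley: TR = Iα. No-slip: a = αR, so T = (I/R²)a = 5.750·a.
Then mg = (m + 5.750)a, so a = (7.46)(9.81)/(7.46 + 5.750) = 5.540 m/s².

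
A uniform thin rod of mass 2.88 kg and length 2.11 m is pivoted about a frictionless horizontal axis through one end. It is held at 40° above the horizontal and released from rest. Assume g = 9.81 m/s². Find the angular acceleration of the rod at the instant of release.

α ≈ 5.34 rad/s²

About the pivot, I = (1/3)ML² = (1/3)(2.88)(2.11)² = 4.274 kg·m².
The weight acts at the center, a distance L/2 = 1.055 m from the pivot; τ = Mg(L/2) cos 40° = 22.83 N·m.
α = τ/I = 22.83/4.274 = 5.342 rad/s².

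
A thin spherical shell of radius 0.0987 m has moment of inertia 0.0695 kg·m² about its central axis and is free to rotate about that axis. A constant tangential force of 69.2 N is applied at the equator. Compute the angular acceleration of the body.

τ = F R = (69.2)(0.0987) = 6.830 N·m.
From τ = Iα: α = 6.830/0.06950 = 98.27 rad/s².

α ≈ 98.3 rad/s²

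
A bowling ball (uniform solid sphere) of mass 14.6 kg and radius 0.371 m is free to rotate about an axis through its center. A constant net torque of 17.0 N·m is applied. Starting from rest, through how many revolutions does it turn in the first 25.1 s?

I = (2/5)MR² = (2/5)(14.6)(0.371)² = 0.8038 kg·m².
α = τ/I = 17.0/0.8038 = 21.15 rad/s².
θ = ½αt² = ½(21.15)(25.1)² = 6662 rad.
Revolutions = θ/(2π) = 1060.

≈ 1060 revolutions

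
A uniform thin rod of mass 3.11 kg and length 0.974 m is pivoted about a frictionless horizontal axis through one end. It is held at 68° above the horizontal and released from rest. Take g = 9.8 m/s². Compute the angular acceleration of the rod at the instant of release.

α ≈ 5.65 rad/s²

About the pivot, I = (1/3)ML² = (1/3)(3.11)(0.974)² = 0.9835 kg·m².
The weight acts at the center, a distance L/2 = 0.4870 m from the pivot; τ = Mg(L/2) cos 68° = 5.560 N·m.
α = τ/I = 5.560/0.9835 = 5.654 rad/s².
(Equivalently α = (3g/(2L)) cos 68° = 5.654 rad/s².)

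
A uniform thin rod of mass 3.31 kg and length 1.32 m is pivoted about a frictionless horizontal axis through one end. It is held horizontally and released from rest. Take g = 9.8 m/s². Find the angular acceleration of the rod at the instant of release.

α ≈ 11.1 rad/s²

About the pivot, I = (1/3)ML² = (1/3)(3.31)(1.32)² = 1.922 kg·m².
The weight acts at the center, a distance L/2 = 0.6600 m from the pivot; τ = Mg(L/2) = 21.41 N·m.
α = τ/I = 21.41/1.922 = 11.14 rad/s².
(Equivalently α = (3g/(2L)) = 11.14 rad/s².)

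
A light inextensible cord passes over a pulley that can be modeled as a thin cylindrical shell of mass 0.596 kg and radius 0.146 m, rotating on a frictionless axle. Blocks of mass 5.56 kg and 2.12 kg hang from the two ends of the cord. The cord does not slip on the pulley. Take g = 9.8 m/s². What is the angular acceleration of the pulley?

α ≈ 27.9 rad/s²

I = MR² = (0.596)(0.146)² = 0.01270 kg·m².
Heavier block: m₁g − T₁ = m₁a. Lighter block: T₂ − m₂g = m₂a.
Pulley: (T₁ − T₂)R = Iα = I(a/R), so T₁ − T₂ = (I/R²)a = 1·M_p a = 0.5960·a.
Adding the three: (m₁ − m₂)g = (m₁ + m₂ + 0.5960)a, so a = (5.56 − 2.12)(9.8)/(5.56 + 2.12 + 0.5960) = 4.073 m/s².
α = a/R = 4.073/0.146 = 27.90 rad/s².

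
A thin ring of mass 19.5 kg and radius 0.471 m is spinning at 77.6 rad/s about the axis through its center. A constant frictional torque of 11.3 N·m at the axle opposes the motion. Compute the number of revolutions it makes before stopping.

I = MR² = (19.5)(0.471)² = 4.326 kg·m².
The net torque has magnitude 11.3 N·m, opposing ω.
|α| = τ/I = 11.30/4.326 = 2.612 rad/s² (deceleration).
ω² = ω₀² − 2|α|θ with ω = 0 ⇒ θ = ω₀²/(2|α|) = 1153 rad = 183.4 rev.

≈ 183 revolutions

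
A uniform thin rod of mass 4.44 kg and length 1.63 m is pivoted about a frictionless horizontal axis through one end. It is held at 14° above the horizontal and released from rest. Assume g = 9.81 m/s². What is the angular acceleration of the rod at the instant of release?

About the pivot, I = (1/3)ML² = (1/3)(4.44)(1.63)² = 3.932 kg·m².
The weight acts at the center, a distance L/2 = 0.8150 m from the pivot; τ = Mg(L/2) cos 14° = 34.44 N·m.
α = τ/I = 34.44/3.932 = 8.759 rad/s².

α ≈ 8.76 rad/s²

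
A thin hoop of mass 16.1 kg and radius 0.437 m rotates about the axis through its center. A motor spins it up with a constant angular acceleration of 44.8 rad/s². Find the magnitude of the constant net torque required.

I = MR² = (16.1)(0.437)² = 3.075 kg·m².
τ = Iα = (3.075)(44.80) = 137.7 N·m.

τ ≈ 138 N·m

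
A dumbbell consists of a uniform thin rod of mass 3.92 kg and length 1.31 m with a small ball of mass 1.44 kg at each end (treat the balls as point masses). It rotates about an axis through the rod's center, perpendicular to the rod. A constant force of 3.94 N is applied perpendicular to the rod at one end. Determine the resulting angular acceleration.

α ≈ 1.44 rad/s²

I_rod = (1/12)ML² = (1/12)(3.92)(1.31)² = 0.5606 kg·m².
I_balls = 2·m·(L/2)² = 2(1.44)(0.6550)² = 1.236 kg·m².
Total I = 1.796 kg·m².
τ = F·(L/2) = (3.94)(0.655) = 2.581 N·m.
α = τ/I = 2.581/1.796 = 1.437 rad/s².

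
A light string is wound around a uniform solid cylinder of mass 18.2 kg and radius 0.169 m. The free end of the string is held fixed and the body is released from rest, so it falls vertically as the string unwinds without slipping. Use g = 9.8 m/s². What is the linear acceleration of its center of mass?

Translation: Mg − T = Ma. Rotation about the center: TR = Iα with I = ½MR².
With a = αR: T = (I/R²)a = (1/2)M a, so Mg = (1 + 0.5000)Ma.
a = g/(1 + 0.5000) = 9.8/1.500 = 6.533 m/s².

a ≈ 6.53 m/s²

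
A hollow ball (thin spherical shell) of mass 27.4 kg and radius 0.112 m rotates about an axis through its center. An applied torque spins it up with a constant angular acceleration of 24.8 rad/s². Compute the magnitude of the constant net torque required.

τ ≈ 5.68 N·m

I = (2/3)MR² = (2/3)(27.4)(0.112)² = 0.2291 kg·m².
τ = Iα = (0.2291)(24.80) = 5.683 N·m.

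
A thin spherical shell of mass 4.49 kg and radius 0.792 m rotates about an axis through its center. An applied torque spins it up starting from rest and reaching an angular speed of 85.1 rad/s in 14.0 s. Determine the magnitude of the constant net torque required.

I = (2/3)MR² = (2/3)(4.49)(0.792)² = 1.878 kg·m².
α = Δω/Δt = (85.1 − 0)/14.0 = 6.079 rad/s².
τ = Iα = (1.878)(6.079) = 11.41 N·m.

τ ≈ 11.4 N·m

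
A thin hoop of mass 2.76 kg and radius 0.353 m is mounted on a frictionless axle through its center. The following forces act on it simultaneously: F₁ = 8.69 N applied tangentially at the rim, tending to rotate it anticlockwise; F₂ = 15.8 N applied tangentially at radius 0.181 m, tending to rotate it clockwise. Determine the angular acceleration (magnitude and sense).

I = MR² = (2.76)(0.353)² = 0.3439 kg·m².
Taking anticlockwise as positive: τ₁ = +(8.69)(0.353) = +3.068 N·m; τ₂ = −(15.8)(0.181) = −2.860 N·m.
Net torque τ = 0.2078 N·m.
α = τ/I = 0.2078/0.3439 = 0.6041 rad/s².

α ≈ 0.604 rad/s², anticlockwise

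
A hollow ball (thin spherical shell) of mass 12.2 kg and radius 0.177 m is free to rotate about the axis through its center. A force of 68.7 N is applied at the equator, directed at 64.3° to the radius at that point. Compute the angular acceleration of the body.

I = (2/3)MR² = (2/3)(12.2)(0.177)² = 0.2548 kg·m².
Only the tangential component produces torque: τ = F R sinθ = (68.7)(0.177) sin 64.3° = 10.96 N·m.
From τ = Iα: α = 10.96/0.2548 = 43.00 rad/s².

α ≈ 43.0 rad/s²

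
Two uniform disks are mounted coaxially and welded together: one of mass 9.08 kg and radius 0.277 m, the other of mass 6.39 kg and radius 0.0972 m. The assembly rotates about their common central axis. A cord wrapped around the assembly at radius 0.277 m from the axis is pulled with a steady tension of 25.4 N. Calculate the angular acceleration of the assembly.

α ≈ 18.6 rad/s²

I = ½M₁R₁² + ½M₂R₂² = ½(9.08)(0.277)² + ½(6.39)(0.0972)² = 0.3785 kg·m².
τ = F r = (25.4)(0.277) = 7.036 N·m.
α = τ/I = 7.036/0.3785 = 18.59 rad/s².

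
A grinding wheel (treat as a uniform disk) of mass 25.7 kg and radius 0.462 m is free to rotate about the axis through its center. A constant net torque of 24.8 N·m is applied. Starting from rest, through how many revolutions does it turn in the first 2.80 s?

≈ 5.64 revolutions

I = ½MR² = (1/2)(25.7)(0.462)² = 2.743 kg·m².
α = τ/I = 24.8/2.743 = 9.042 rad/s².
θ = ½αt² = ½(9.042)(2.80)² = 35.44 rad.
Revolutions = θ/(2π) = 5.641.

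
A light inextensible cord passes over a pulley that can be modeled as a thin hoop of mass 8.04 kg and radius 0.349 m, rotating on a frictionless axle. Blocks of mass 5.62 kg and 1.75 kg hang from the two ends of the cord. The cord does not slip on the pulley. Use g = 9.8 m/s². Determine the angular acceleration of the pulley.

I = MR² = (8.04)(0.349)² = 0.9793 kg·m².
Heavier block: m₁g − T₁ = m₁a. Lighter block: T₂ − m₂g = m₂a.
Pulley: (T₁ − T₂)R = Iα = I(a/R), so T₁ − T₂ = (I/R²)a = 1·M_p a = 8.040·a.
Adding the three: (m₁ − m₂)g = (m₁ + m₂ + 8.040)a, so a = (5.62 − 1.75)(9.8)/(5.62 + 1.75 + 8.040) = 2.461 m/s².
α = a/R = 2.461/0.349 = 7.052 rad/s².

α ≈ 7.05 rad/s²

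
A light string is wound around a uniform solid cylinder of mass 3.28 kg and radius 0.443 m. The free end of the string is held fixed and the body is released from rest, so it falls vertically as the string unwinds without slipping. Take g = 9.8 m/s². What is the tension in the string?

T ≈ 10.7 N

Translation: Mg − T = Ma. Rotation about the center: TR = Iα with I = ½MR².
With a = αR: T = (I/R²)a = (1/2)M a, so Mg = (1 + 0.5000)Ma.
a = g/(1 + 0.5000) = 9.8/1.500 = 6.533 m/s².
T = 0.5000·M·a = (0.5000)(3.28)(6.533) = 10.71 N.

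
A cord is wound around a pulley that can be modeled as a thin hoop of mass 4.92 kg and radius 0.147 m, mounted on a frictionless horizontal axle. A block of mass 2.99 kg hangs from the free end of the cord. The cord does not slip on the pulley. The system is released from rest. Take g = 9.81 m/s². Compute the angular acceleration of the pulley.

I = MR² = (4.92)(0.147)² = 0.1063 kg·m².
Block: mg − T = ma. Pulley: TR = Iα. No-slip: a = αR, so T = (I/R²)a = 4.920·a.
Then mg = (m + 4.920)a, so a = (2.99)(9.81)/(2.99 + 4.920) = 3.708 m/s².
α = a/R = 3.708/0.147 = 25.23 rad/s².

α ≈ 25.2 rad/s²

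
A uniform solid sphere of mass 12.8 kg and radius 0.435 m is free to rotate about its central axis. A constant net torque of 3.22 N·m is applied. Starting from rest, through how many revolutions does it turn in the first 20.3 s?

I = (2/5)MR² = (2/5)(12.8)(0.435)² = 0.9688 kg·m².
α = τ/I = 3.22/0.9688 = 3.324 rad/s².
θ = ½αt² = ½(3.324)(20.3)² = 684.8 rad.
Revolutions = θ/(2π) = 109.0.

≈ 109 revolutions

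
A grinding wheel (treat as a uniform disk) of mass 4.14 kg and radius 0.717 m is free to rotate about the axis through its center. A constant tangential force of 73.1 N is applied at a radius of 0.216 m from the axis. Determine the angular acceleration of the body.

I = ½MR² = (1/2)(4.14)(0.717)² = 1.064 kg·m².
τ = F·r = (73.1)(0.216) = 15.79 N·m.
From τ = Iα: α = 15.79/1.064 = 14.84 rad/s².

α ≈ 14.8 rad/s²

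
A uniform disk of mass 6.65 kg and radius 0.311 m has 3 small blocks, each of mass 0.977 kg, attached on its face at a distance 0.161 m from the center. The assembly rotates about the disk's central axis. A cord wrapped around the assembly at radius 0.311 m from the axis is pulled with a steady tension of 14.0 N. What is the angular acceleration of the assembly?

α ≈ 11.0 rad/s²

I_disk = ½MR² = ½(6.65)(0.311)² = 0.3216 kg·m².
I_blocks = 3·m·r² = 3(0.977)(0.161)² = 0.07597 kg·m².
Total I = 0.3976 kg·m².
τ = F r = (14.0)(0.311) = 4.354 N·m.
α = τ/I = 4.354/0.3976 = 10.95 rad/s².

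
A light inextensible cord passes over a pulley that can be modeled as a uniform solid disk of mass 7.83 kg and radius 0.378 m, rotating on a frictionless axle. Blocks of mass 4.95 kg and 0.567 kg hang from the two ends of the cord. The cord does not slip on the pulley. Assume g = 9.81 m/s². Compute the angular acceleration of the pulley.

α ≈ 12.1 rad/s²

I = ½MR² = (1/2)(7.83)(0.378)² = 0.5594 kg·m².
Heavier block: m₁g − T₁ = m₁a. Lighter block: T₂ − m₂g = m₂a.
Pulley: (T₁ − T₂)R = Iα = I(a/R), so T₁ − T₂ = (I/R²)a = (1/2)M_p a = 3.915·a.
Adding the three: (m₁ − m₂)g = (m₁ + m₂ + 3.915)a, so a = (4.95 − 0.567)(9.81)/(4.95 + 0.567 + 3.915) = 4.559 m/s².
α = a/R = 4.559/0.378 = 12.06 rad/s².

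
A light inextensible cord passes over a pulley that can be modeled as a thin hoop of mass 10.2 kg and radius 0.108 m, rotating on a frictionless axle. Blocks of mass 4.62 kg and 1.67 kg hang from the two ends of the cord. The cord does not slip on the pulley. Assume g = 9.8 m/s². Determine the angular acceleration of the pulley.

I = MR² = (10.2)(0.108)² = 0.1190 kg·m².
Heavier block: m₁g − T₁ = m₁a. Lighter block: T₂ − m₂g = m₂a.
Pulley: (T₁ − T₂)R = Iα = I(a/R), so T₁ − T₂ = (I/R²)a = 1·M_p a = 10.20·a.
Adding the three: (m₁ − m₂)g = (m₁ + m₂ + 10.20)a, so a = (4.62 − 1.67)(9.8)/(4.62 + 1.67 + 10.20) = 1.753 m/s².
α = a/R = 1.753/0.108 = 16.23 rad/s².

α ≈ 16.2 rad/s²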